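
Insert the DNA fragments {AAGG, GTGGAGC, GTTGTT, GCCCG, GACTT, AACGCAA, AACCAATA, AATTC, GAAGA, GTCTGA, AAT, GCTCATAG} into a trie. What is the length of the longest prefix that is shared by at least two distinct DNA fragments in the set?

3

The deepest shared node is where two words last agree before diverging.
"AACCAATA" and "AACGCAA" agree on "AAC" (3 characters) before diverging; nothing deeper is shared.
Longest shared-prefix length: 3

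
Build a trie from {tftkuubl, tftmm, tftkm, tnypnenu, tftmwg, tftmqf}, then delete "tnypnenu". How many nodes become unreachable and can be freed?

A node on "tnypnenu"'s path can go only if nothing else ends at it or branches off below it.
The suffix "nypnenu" (7 nodes) is used only by "tnypnenu"; the node for "t" still has the child "f", so pruning stops there.
Nodes removed: 7

7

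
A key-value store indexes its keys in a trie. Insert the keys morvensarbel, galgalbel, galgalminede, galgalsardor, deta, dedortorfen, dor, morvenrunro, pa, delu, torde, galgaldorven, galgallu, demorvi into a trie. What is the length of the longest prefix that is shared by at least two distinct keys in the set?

6

The deepest shared node is where two words last agree before diverging.
"galgalbel" and "galgaldorven" agree on "galgal" (6 characters) before diverging; nothing deeper is shared.
Longest shared-prefix length: 6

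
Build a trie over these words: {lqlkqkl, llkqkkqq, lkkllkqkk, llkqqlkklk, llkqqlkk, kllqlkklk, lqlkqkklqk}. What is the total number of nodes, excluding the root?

41

For each word, the new-node count is its length minus the longest prefix already in the trie:
  "lqlkqkl" → 7 new (l, q, l, k, q, k, l)
  "llkqkkqq" → prefix "l" already present; 7 new (l, k, q, k, k, q, q)
  "lkkllkqkk" → prefix "l" already present; 8 new (k, k, l, l, k, q, k, k)
  "llkqqlkklk" → prefix "llkq" already present; 6 new (q, l, k, k, l, k)
  "llkqqlkk" → prefix "llkqqlkk" already present; 0 new (none)
  "kllqlkklk" → 9 new (k, l, l, q, l, k, k, l, k)
  "lqlkqkklqk" → prefix "lqlkqk" already present; 4 new (k, l, q, k)
Total nodes = 7 + 7 + 8 + 6 + 0 + 9 + 4 = 41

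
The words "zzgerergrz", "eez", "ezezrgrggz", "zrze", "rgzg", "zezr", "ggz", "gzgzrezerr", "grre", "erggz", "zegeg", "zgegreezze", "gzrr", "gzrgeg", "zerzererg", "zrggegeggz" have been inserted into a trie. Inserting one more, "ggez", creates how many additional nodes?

2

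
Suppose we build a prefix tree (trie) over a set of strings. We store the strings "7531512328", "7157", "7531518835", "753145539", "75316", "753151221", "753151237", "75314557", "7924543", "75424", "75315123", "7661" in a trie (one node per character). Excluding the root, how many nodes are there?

Insert word by word; a character creates a node only if that edge doesn't already exist:
  "7531512328" → 10 new (7, 5, 3, 1, 5, 1, 2, 3, 2, 8)
  "7157" → prefix "7" already present; 3 new (1, 5, 7)
  "7531518835" → prefix "753151" already present; 4 new (8, 8, 3, 5)
  "753145539" → prefix "7531" already present; 5 new (4, 5, 5, 3, 9)
  "75316" → prefix "7531" already present; 1 new (6)
  "753151221" → prefix "7531512" already present; 2 new (2, 1)
  "753151237" → prefix "75315123" already present; 1 new (7)
  "75314557" → prefix "7531455" already present; 1 new (7)
  "7924543" → prefix "7" already present; 6 new (9, 2, 4, 5, 4, 3)
  "75424" → prefix "75" already present; 3 new (4, 2, 4)
  "75315123" → prefix "75315123" already present; 0 new (none)
  "7661" → prefix "7" already present; 3 new (6, 6, 1)
Total nodes = 10 + 3 + 4 + 5 + 1 + 2 + 1 + 1 + 6 + 3 + 0 + 3 = 39

39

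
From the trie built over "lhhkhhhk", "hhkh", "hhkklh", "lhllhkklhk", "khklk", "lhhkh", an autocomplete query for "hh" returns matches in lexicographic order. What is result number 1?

Words with prefix "hh", in lexicographic order: "hhkh", "hhkklh"
Position 1: hhkh

hhkh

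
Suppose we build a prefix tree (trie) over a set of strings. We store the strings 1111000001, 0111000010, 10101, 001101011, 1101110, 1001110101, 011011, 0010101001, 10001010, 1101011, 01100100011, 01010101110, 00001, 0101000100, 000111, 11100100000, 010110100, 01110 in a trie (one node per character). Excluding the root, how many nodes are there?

For each word, the new-node count is its length minus the longest prefix already in the trie:
  "1111000001" → 10 new (1, 1, 1, 1, 0, 0, 0, 0, 0, 1)
  "0111000010" → 10 new (0, 1, 1, 1, 0, 0, 0, 0, 1, 0)
  "10101" → prefix "1" already present; 4 new (0, 1, 0, 1)
  "001101011" → prefix "0" already present; 8 new (0, 1, 1, 0, 1, 0, 1, 1)
  "1101110" → prefix "11" already present; 5 new (0, 1, 1, 1, 0)
  "1001110101" → prefix "10" already present; 8 new (0, 1, 1, 1, 0, 1, 0, 1)
  "011011" → prefix "011" already present; 3 new (0, 1, 1)
  "0010101001" → prefix "001" already present; 7 new (0, 1, 0, 1, 0, 0, 1)
  "10001010" → prefix "100" already present; 5 new (0, 1, 0, 1, 0)
  "1101011" → prefix "1101" already present; 3 new (0, 1, 1)
  "01100100011" → prefix "0110" already present; 7 new (0, 1, 0, 0, 0, 1, 1)
  "01010101110" → prefix "01" already present; 9 new (0, 1, 0, 1, 0, 1, 1, 1, 0)
  "00001" → prefix "00" already present; 3 new (0, 0, 1)
  "0101000100" → prefix "01010" already present; 5 new (0, 0, 1, 0, 0)
  "000111" → prefix "000" already present; 3 new (1, 1, 1)
  "11100100000" → prefix "111" already present; 8 new (0, 0, 1, 0, 0, 0, 0, 0)
  "010110100" → prefix "0101" already present; 5 new (1, 0, 1, 0, 0)
  "01110" → prefix "01110" already present; 0 new (none)
Total nodes = 10 + 10 + 4 + 8 + 5 + 8 + 3 + 7 + 5 + 3 + 7 + 9 + 3 + 5 + 3 + 8 + 5 + 0 = 103

103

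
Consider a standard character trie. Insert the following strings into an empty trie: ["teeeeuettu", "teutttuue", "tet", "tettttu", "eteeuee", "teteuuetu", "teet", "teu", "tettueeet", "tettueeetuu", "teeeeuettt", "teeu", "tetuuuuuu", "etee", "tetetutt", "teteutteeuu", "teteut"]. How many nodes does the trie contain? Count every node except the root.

For each word, the new-node count is its length minus the longest prefix already in the trie:
  "teeeeuettu" → 10 new (t, e, e, e, e, u, e, t, t, u)
  "teutttuue" → prefix "te" already present; 7 new (u, t, t, t, u, u, e)
  "tet" → prefix "te" already present; 1 new (t)
  "tettttu" → prefix "tet" already present; 4 new (t, t, t, u)
  "eteeuee" → 7 new (e, t, e, e, u, e, e)
  "teteuuetu" → prefix "tet" already present; 6 new (e, u, u, e, t, u)
  "teet" → prefix "tee" already present; 1 new (t)
  "teu" → prefix "teu" already present; 0 new (none)
  "tettueeet" → prefix "tett" already present; 5 new (u, e, e, e, t)
  "tettueeetuu" → prefix "tettueeet" already present; 2 new (u, u)
  "teeeeuettt" → prefix "teeeeuett" already present; 1 new (t)
  "teeu" → prefix "tee" already present; 1 new (u)
  "tetuuuuuu" → prefix "tet" already present; 6 new (u, u, u, u, u, u)
  "etee" → prefix "etee" already present; 0 new (none)
  "tetetutt" → prefix "tete" already present; 4 new (t, u, t, t)
  "teteutteeuu" → prefix "teteu" already present; 6 new (t, t, e, e, u, u)
  "teteut" → prefix "teteut" already present; 0 new (none)
Total nodes = 10 + 7 + 1 + 4 + 7 + 6 + 1 + 0 + 5 + 2 + 1 + 1 + 6 + 0 + 4 + 6 + 0 = 61

61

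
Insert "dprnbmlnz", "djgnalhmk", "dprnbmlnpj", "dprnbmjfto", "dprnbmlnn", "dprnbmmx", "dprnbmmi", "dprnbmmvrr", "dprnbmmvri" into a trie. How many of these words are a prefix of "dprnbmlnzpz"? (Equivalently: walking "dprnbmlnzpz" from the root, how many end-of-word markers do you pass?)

1

Traverse "dprnbmlnzpz" character by character; count nodes along the way that are marked as word ends.
Prefixes of the query that are stored words: "dprnbmlnz"
Count: 1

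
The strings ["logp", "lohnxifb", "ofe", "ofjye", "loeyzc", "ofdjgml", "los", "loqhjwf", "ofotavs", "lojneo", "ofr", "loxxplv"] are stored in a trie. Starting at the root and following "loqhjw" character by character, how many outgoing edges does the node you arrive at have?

1

The children of the "loqhjw" node are the distinct next characters among strings starting with "loqhjw".
Distinct next characters after "loqhjw": f.
That node has 1 child edge.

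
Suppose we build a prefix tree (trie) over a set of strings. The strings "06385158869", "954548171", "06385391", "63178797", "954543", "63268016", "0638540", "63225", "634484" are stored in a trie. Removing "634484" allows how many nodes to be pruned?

After clearing the end-marker at "634484", prune upward until reaching a node still needed by another word.
The suffix "4484" (4 nodes) is used only by "634484"; the node for "63" still has the child "1", so pruning stops there.
Nodes removed: 4

4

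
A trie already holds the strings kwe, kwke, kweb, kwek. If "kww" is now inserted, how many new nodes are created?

Walking "kww" from the root, the first 2 characters ("kw") follow existing edges; "w" is the first miss.
New nodes needed: |"kww"| − 2 = 3 − 2 = 1.

1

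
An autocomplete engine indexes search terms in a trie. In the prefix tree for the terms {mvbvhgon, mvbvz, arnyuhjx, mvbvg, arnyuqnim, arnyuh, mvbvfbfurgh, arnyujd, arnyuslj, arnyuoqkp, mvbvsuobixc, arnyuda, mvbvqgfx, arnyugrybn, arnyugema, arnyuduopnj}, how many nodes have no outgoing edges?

15

Leaves are exactly the stored words that no other stored word extends.
Those words: "arnyuda", "arnyuduopnj", "arnyugema", "arnyugrybn", "arnyuhjx", "arnyujd", "arnyuoqkp", "arnyuqnim", "arnyuslj", "mvbvfbfurgh", "mvbvg", "mvbvhgon", "mvbvqgfx", "mvbvsuobixc", "mvbvz"
Leaf count: 15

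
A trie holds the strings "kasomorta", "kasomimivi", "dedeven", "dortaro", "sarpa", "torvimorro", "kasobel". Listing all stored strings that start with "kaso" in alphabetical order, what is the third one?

kasomorta

DFS of the "kaso" subtree visits, in order: "kasobel", "kasomimivi", "kasomorta"
The 3rd is kasomorta.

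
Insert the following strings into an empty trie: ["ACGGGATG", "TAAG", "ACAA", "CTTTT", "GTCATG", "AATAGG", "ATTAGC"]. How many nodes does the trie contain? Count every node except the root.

Trie structure (* marks end of a word):
(root)
├─ A
│  ├─ A
│  │  └─ T
│  │     └─ A
│  │        └─ G
│  │           └─ G *
│  ├─ C
│  │  ├─ A
│  │  │  └─ A *
│  │  └─ G
│  │     └─ G
│  │        └─ G
│  │           └─ A
│  │              └─ T
│  │                 └─ G *
│  └─ T
│     └─ T
│        └─ A
│           └─ G
│              └─ C *
├─ C
│  └─ T
│     └─ T
│        └─ T
│           └─ T *
├─ G
│  └─ T
│     └─ C
│        └─ A
│           └─ T
│              └─ G *
└─ T
   └─ A
      └─ A
         └─ G *
Counting every labelled node above: 35.

35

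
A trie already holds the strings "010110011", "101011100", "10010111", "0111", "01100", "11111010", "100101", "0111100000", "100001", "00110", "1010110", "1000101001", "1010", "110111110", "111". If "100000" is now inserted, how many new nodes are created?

The longest prefix of "100000" already in the trie is "10000" (length 5).
New nodes needed: |"100000"| − 5 = 6 − 5 = 1.

1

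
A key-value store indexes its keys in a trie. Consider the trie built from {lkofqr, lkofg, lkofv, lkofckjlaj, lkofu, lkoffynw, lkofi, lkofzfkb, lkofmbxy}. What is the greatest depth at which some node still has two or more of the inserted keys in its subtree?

4

Equivalently: take the maximum, over all pairs, of their longest common prefix length.
e.g. "lkofckjlaj" and "lkoffynw" share the prefix "lkof" of length 4; no pair shares a longer one.
Longest shared-prefix length: 4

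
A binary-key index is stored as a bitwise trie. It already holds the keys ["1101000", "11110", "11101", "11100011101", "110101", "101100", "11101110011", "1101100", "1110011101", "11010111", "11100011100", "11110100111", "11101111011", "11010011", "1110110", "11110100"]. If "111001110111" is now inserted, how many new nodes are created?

The longest prefix of "111001110111" already in the trie is "1110011101" (length 10).
New nodes needed: |"111001110111"| − 10 = 12 − 10 = 2.

2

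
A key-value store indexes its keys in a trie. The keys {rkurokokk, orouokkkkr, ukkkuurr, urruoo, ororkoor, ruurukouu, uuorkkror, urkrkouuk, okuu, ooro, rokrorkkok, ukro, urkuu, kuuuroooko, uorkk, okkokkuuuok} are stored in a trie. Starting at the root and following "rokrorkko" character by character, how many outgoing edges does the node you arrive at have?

1

The children of the "rokrorkko" node are the distinct next characters among strings starting with "rokrorkko".
Characters that immediately follow "rokrorkko" among the stored strings: {k}.
That node has 1 child edge.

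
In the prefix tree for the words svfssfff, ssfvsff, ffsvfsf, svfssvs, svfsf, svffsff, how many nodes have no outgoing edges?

6

A leaf is a node with no children — equivalently, the end of a word that is not a proper prefix of any other stored word.
Those words: "ffsvfsf", "ssfvsff", "svffsff", "svfsf", "svfssfff", "svfssvs"
Leaf count: 6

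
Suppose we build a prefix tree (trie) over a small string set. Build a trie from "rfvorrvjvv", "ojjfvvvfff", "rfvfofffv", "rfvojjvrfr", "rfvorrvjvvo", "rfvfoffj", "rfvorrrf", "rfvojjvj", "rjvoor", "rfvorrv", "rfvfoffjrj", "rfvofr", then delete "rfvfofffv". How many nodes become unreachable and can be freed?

Walk "rfvfofffv" from the leaf back toward the root, removing each node that no remaining word uses.
The suffix "fv" (2 nodes) is used only by "rfvfofffv"; the node for "rfvfoff" still has the child "j", so pruning stops there.
Nodes removed: 2

2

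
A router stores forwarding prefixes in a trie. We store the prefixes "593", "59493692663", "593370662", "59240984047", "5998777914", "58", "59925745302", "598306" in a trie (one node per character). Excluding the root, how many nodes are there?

48

Count nodes per top-level branch (shared prefixes stored once):
  '5'-branch (58, 59240984047, 593, 593370662, 59493692663, 598306, 59925745302, 5998777914): 48 nodes
Sum: 48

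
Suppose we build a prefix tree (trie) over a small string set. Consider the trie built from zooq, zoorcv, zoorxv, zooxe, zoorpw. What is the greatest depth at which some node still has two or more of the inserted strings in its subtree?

4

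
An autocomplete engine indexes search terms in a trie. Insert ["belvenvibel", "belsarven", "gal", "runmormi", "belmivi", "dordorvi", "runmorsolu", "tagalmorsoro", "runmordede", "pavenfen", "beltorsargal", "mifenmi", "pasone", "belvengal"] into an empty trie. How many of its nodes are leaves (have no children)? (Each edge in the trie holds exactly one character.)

A leaf is a node with no children — equivalently, the end of a word that is not a proper prefix of any other stored word.
Those words: "belmivi", "belsarven", "beltorsargal", "belvengal", "belvenvibel", "dordorvi", "gal", "mifenmi", "pasone", "pavenfen", "runmordede", "runmormi", "runmorsolu", "tagalmorsoro"
Leaf count: 14

14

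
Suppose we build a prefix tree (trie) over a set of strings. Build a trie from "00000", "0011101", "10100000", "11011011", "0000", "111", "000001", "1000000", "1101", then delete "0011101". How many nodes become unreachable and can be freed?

Walk "0011101" from the leaf back toward the root, removing each node that no remaining word uses.
The suffix "11101" (5 nodes) is used only by "0011101"; the node for "00" still has the child "0", so pruning stops there.
Nodes removed: 5

5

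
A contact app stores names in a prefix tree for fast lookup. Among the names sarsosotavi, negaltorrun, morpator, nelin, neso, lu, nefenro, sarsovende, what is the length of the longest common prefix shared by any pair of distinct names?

Equivalently: take the maximum, over all pairs, of their longest common prefix length.
e.g. "sarsosotavi" and "sarsovende" share the prefix "sarso" of length 5; no pair shares a longer one.
Longest shared-prefix length: 5

5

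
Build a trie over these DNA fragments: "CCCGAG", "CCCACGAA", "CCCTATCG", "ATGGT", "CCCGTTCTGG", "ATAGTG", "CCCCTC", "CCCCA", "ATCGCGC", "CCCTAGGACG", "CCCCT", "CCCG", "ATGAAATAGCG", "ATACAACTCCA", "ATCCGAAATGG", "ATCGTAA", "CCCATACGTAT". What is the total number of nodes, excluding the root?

79

For each word, the new-node count is its length minus the longest prefix already in the trie:
  "CCCGAG" → 6 new (C, C, C, G, A, G)
  "CCCACGAA" → prefix "CCC" already present; 5 new (A, C, G, A, A)
  "CCCTATCG" → prefix "CCC" already present; 5 new (T, A, T, C, G)
  "ATGGT" → 5 new (A, T, G, G, T)
  "CCCGTTCTGG" → prefix "CCCG" already present; 6 new (T, T, C, T, G, G)
  "ATAGTG" → prefix "AT" already present; 4 new (A, G, T, G)
  "CCCCTC" → prefix "CCC" already present; 3 new (C, T, C)
  "CCCCA" → prefix "CCCC" already present; 1 new (A)
  "ATCGCGC" → prefix "AT" already present; 5 new (C, G, C, G, C)
  "CCCTAGGACG" → prefix "CCCTA" already present; 5 new (G, G, A, C, G)
  "CCCCT" → prefix "CCCCT" already present; 0 new (none)
  "CCCG" → prefix "CCCG" already present; 0 new (none)
  "ATGAAATAGCG" → prefix "ATG" already present; 8 new (A, A, A, T, A, G, C, G)
  "ATACAACTCCA" → prefix "ATA" already present; 8 new (C, A, A, C, T, C, C, A)
  "ATCCGAAATGG" → prefix "ATC" already present; 8 new (C, G, A, A, A, T, G, G)
  "ATCGTAA" → prefix "ATCG" already present; 3 new (T, A, A)
  "CCCATACGTAT" → prefix "CCCA" already present; 7 new (T, A, C, G, T, A, T)
Total nodes = 6 + 5 + 5 + 5 + 6 + 4 + 3 + 1 + 5 + 5 + 0 + 0 + 8 + 8 + 8 + 3 + 7 = 79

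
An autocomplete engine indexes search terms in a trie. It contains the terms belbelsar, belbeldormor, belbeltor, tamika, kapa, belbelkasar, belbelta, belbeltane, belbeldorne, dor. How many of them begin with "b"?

Walk to "b"; the words in its subtree are exactly those with that prefix.
Words under "b": belbeldormor, belbeldorne, belbelkasar, belbelsar, belbelta, belbeltane, belbeltor
Count: 7

7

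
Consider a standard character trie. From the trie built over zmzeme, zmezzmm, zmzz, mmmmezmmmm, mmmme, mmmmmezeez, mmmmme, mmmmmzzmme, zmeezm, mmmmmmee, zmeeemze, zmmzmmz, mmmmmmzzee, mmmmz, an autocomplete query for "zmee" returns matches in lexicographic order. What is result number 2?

Filter for "zmee…" and sort: "zmeeemze", "zmeezm"
The 2nd is zmeezm.

zmeezm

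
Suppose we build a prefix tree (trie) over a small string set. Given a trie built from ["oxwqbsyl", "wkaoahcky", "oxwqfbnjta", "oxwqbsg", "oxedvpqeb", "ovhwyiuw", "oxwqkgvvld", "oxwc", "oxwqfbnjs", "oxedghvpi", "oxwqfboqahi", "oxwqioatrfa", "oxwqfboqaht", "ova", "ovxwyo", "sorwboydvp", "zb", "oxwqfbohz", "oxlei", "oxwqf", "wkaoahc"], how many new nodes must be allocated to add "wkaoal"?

1

"wkaoa" is already a path in the trie; the remaining "l" must be added.
So 6 − 5 = 1 new nodes.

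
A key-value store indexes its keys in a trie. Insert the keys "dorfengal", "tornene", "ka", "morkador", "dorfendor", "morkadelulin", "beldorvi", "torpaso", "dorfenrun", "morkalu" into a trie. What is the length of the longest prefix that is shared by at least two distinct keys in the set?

The deepest shared node is where two words last agree before diverging.
e.g. "dorfendor" and "dorfengal" share the prefix "dorfen" of length 6; no pair shares a longer one.
Longest shared-prefix length: 6

6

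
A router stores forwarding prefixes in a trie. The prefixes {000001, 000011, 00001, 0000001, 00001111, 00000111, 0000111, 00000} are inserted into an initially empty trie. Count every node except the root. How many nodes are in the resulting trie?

Count nodes per top-level branch (shared prefixes stored once):
  '0'-branch (00000, 0000001, 000001, 00000111, 00001, 000011, 0000111, 00001111): 14 nodes
Sum: 14

14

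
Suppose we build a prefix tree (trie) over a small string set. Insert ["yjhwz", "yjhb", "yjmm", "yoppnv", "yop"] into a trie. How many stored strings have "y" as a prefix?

5

Walk to "y"; the words in its subtree are exactly those with that prefix.
Matches: "yjhb", "yjhwz", "yjmm", "yop", "yoppnv"
Count: 5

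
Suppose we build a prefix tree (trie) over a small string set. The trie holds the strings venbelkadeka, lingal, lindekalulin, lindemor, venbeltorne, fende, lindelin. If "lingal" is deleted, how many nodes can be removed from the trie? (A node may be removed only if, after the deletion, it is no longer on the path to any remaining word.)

3

A node on "lingal"'s path can go only if nothing else ends at it or branches off below it.
The suffix "gal" (3 nodes) is used only by "lingal"; the node for "lin" still has the child "d", so pruning stops there.
Nodes removed: 3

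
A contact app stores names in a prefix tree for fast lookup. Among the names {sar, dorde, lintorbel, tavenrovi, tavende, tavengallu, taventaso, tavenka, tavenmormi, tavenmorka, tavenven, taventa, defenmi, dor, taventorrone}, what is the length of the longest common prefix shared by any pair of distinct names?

Look for the deepest trie node that still has at least two words in its subtree.
"tavenmorka" and "tavenmormi" agree on "tavenmor" (8 characters) before diverging; nothing deeper is shared.
Longest shared-prefix length: 8

8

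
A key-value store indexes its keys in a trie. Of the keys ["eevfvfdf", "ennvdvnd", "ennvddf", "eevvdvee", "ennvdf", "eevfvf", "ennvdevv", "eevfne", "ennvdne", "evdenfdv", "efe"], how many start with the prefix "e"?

11

Walk to "e"; the words in its subtree are exactly those with that prefix.
Matches: "eevfne", "eevfvf", "eevfvfdf", "eevvdvee", "efe", "ennvddf", "ennvdevv", "ennvdf", "ennvdne", "ennvdvnd", "evdenfdv"
Count: 11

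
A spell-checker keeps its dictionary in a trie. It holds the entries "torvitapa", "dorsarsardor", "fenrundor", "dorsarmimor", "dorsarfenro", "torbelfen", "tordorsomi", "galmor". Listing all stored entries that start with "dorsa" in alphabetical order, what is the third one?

dorsarsardor

DFS of the "dorsa" subtree visits, in order: "dorsarfenro", "dorsarmimor", "dorsarsardor"
Position 3: dorsarsardor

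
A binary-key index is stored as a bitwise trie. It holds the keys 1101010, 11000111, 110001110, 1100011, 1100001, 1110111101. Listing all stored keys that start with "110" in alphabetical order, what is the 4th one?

110001110

Words with prefix "110", in lexicographic order: "1100001", "1100011", "11000111", "110001110", "1101010"
The 4th is 110001110.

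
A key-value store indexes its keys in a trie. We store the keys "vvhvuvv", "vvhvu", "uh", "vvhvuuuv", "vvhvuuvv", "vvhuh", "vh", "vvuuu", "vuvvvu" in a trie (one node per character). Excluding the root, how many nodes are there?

25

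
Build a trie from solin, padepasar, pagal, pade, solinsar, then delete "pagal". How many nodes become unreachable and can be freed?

3

Walk "pagal" from the leaf back toward the root, removing each node that no remaining word uses.
The suffix "gal" (3 nodes) is used only by "pagal"; the node for "pa" still has the child "d", so pruning stops there.
Nodes removed: 3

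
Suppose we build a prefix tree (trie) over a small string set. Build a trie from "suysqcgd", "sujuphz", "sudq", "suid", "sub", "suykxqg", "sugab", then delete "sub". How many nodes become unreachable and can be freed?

A node on "sub"'s path can go only if nothing else ends at it or branches off below it.
The suffix "b" (1 node) is used only by "sub"; the node for "su" still has the child "y", so pruning stops there.
Nodes removed: 1

1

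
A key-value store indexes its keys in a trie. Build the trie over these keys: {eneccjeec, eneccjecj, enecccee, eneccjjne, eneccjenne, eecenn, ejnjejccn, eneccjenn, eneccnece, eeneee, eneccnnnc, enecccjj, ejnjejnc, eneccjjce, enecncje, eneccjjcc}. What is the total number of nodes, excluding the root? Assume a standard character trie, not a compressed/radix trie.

55

For each word, the new-node count is its length minus the longest prefix already in the trie:
  "eneccjeec" → 9 new (e, n, e, c, c, j, e, e, c)
  "eneccjecj" → prefix "eneccje" already present; 2 new (c, j)
  "enecccee" → prefix "enecc" already present; 3 new (c, e, e)
  "eneccjjne" → prefix "eneccj" already present; 3 new (j, n, e)
  "eneccjenne" → prefix "eneccje" already present; 3 new (n, n, e)
  "eecenn" → prefix "e" already present; 5 new (e, c, e, n, n)
  "ejnjejccn" → prefix "e" already present; 8 new (j, n, j, e, j, c, c, n)
  "eneccjenn" → prefix "eneccjenn" already present; 0 new (none)
  "eneccnece" → prefix "enecc" already present; 4 new (n, e, c, e)
  "eeneee" → prefix "ee" already present; 4 new (n, e, e, e)
  "eneccnnnc" → prefix "eneccn" already present; 3 new (n, n, c)
  "enecccjj" → prefix "eneccc" already present; 2 new (j, j)
  "ejnjejnc" → prefix "ejnjej" already present; 2 new (n, c)
  "eneccjjce" → prefix "eneccjj" already present; 2 new (c, e)
  "enecncje" → prefix "enec" already present; 4 new (n, c, j, e)
  "eneccjjcc" → prefix "eneccjjc" already present; 1 new (c)
Total nodes = 9 + 2 + 3 + 3 + 3 + 5 + 8 + 0 + 4 + 4 + 3 + 2 + 2 + 2 + 4 + 1 = 55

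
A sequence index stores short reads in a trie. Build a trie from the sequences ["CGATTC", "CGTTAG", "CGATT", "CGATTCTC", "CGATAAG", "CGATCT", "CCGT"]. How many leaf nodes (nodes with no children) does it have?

5

Leaves are exactly the stored words that no other stored word extends.
Those words: "CCGT", "CGATAAG", "CGATCT", "CGATTCTC", "CGTTAG"
Leaf count: 5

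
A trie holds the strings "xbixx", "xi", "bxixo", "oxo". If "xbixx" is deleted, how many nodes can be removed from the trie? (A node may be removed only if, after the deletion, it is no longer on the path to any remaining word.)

4

Walk "xbixx" from the leaf back toward the root, removing each node that no remaining word uses.
The suffix "bixx" (4 nodes) is used only by "xbixx"; the node for "x" still has the child "i", so pruning stops there.
Nodes removed: 4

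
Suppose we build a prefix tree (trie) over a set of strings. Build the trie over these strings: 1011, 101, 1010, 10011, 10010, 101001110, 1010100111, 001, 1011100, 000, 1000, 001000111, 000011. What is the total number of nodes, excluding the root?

Insert word by word; a character creates a node only if that edge doesn't already exist:
  "1011" → 4 new (1, 0, 1, 1)
  "101" → prefix "101" already present; 0 new (none)
  "1010" → prefix "101" already present; 1 new (0)
  "10011" → prefix "10" already present; 3 new (0, 1, 1)
  "10010" → prefix "1001" already present; 1 new (0)
  "101001110" → prefix "1010" already present; 5 new (0, 1, 1, 1, 0)
  "1010100111" → prefix "1010" already present; 6 new (1, 0, 0, 1, 1, 1)
  "001" → 3 new (0, 0, 1)
  "1011100" → prefix "1011" already present; 3 new (1, 0, 0)
  "000" → prefix "00" already present; 1 new (0)
  "1000" → prefix "100" already present; 1 new (0)
  "001000111" → prefix "001" already present; 6 new (0, 0, 0, 1, 1, 1)
  "000011" → prefix "000" already present; 3 new (0, 1, 1)
Total nodes = 4 + 0 + 1 + 3 + 1 + 5 + 6 + 3 + 3 + 1 + 1 + 6 + 3 = 37

37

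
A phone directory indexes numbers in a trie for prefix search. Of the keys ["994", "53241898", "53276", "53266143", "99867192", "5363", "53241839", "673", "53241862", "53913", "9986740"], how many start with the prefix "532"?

5

Walk to "532"; the words in its subtree are exactly those with that prefix.
Words under "532": 53241839, 53241862, 53241898, 53266143, 53276
Count: 5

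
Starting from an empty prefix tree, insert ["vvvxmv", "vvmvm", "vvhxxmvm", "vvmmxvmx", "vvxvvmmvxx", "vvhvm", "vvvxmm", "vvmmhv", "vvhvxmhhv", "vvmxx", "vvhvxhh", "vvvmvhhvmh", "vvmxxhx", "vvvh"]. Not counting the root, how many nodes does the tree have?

52

Trace insertions, counting only characters that open a new branch:
  "vvvxmv" → 6 new (v, v, v, x, m, v)
  "vvmvm" → prefix "vv" already present; 3 new (m, v, m)
  "vvhxxmvm" → prefix "vv" already present; 6 new (h, x, x, m, v, m)
  "vvmmxvmx" → prefix "vvm" already present; 5 new (m, x, v, m, x)
  "vvxvvmmvxx" → prefix "vv" already present; 8 new (x, v, v, m, m, v, x, x)
  "vvhvm" → prefix "vvh" already present; 2 new (v, m)
  "vvvxmm" → prefix "vvvxm" already present; 1 new (m)
  "vvmmhv" → prefix "vvmm" already present; 2 new (h, v)
  "vvhvxmhhv" → prefix "vvhv" already present; 5 new (x, m, h, h, v)
  "vvmxx" → prefix "vvm" already present; 2 new (x, x)
  "vvhvxhh" → prefix "vvhvx" already present; 2 new (h, h)
  "vvvmvhhvmh" → prefix "vvv" already present; 7 new (m, v, h, h, v, m, h)
  "vvmxxhx" → prefix "vvmxx" already present; 2 new (h, x)
  "vvvh" → prefix "vvv" already present; 1 new (h)
Total nodes = 6 + 3 + 6 + 5 + 8 + 2 + 1 + 2 + 5 + 2 + 2 + 7 + 2 + 1 = 52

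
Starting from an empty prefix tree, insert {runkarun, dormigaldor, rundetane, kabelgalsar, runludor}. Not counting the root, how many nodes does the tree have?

41

Count nodes per top-level branch (shared prefixes stored once):
  'd'-branch (dormigaldor): 11 nodes
  'k'-branch (kabelgalsar): 11 nodes
  'r'-branch (rundetane, runkarun, runludor): 19 nodes
Sum: 41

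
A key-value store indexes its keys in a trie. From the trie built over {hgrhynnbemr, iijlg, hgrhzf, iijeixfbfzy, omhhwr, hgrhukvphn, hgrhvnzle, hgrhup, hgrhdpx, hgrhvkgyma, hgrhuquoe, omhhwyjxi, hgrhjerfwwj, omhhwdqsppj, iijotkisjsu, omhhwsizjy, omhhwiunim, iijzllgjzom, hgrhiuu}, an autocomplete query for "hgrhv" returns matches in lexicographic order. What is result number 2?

hgrhvnzle

Filter for "hgrhv…" and sort: "hgrhvkgyma", "hgrhvnzle"
Position 2: hgrhvnzle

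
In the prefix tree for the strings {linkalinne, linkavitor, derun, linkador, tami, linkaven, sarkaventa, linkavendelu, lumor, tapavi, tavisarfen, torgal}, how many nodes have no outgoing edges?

A leaf is a node with no children — equivalently, the end of a word that is not a proper prefix of any other stored word.
Those words: "derun", "linkador", "linkalinne", "linkavendelu", "linkavitor", "lumor", "sarkaventa", "tami", "tapavi", "tavisarfen", "torgal"
Leaf count: 11

11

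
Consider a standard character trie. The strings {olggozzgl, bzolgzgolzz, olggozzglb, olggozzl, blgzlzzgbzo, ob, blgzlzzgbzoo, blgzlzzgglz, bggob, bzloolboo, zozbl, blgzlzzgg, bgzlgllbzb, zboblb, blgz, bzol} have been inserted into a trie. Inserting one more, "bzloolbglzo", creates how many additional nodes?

4

Walking "bzloolbglzo" from the root, the first 7 characters ("bzloolb") follow existing edges; "g" is the first miss.
New nodes needed: |"bzloolbglzo"| − 7 = 11 − 7 = 4.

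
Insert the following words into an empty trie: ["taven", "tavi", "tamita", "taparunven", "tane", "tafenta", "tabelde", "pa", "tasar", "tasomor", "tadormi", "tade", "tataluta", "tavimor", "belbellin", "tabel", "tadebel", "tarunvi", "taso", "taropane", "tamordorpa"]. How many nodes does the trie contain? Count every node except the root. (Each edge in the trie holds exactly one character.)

83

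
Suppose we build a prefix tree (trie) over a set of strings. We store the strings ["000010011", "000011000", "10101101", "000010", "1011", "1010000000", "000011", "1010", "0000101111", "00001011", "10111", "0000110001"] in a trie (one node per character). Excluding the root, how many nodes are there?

For each word, the new-node count is its length minus the longest prefix already in the trie:
  "000010011" → 9 new (0, 0, 0, 0, 1, 0, 0, 1, 1)
  "000011000" → prefix "00001" already present; 4 new (1, 0, 0, 0)
  "10101101" → 8 new (1, 0, 1, 0, 1, 1, 0, 1)
  "000010" → prefix "000010" already present; 0 new (none)
  "1011" → prefix "101" already present; 1 new (1)
  "1010000000" → prefix "1010" already present; 6 new (0, 0, 0, 0, 0, 0)
  "000011" → prefix "000011" already present; 0 new (none)
  "1010" → prefix "1010" already present; 0 new (none)
  "0000101111" → prefix "000010" already present; 4 new (1, 1, 1, 1)
  "00001011" → prefix "00001011" already present; 0 new (none)
  "10111" → prefix "1011" already present; 1 new (1)
  "0000110001" → prefix "000011000" already present; 1 new (1)
Total nodes = 9 + 4 + 8 + 0 + 1 + 6 + 0 + 0 + 4 + 0 + 1 + 1 = 34

34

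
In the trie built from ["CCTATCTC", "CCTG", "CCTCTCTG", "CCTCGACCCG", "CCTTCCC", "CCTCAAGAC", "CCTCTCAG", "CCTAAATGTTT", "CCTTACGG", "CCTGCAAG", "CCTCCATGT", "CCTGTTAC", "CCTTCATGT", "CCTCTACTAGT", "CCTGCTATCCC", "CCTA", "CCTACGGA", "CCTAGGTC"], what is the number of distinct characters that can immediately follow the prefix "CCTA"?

4

Walk "CCTA" from the root, arriving at one node.
Characters that immediately follow "CCTA" among the stored strings: {A, C, G, T}.
That node has 4 child edges.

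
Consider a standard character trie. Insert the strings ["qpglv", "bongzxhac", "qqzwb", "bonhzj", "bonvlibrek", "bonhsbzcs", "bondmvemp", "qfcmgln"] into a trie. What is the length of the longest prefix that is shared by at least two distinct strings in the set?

4

Equivalently: take the maximum, over all pairs, of their longest common prefix length.
"bonhsbzcs" and "bonhzj" agree on "bonh" (4 characters) before diverging; nothing deeper is shared.
Longest shared-prefix length: 4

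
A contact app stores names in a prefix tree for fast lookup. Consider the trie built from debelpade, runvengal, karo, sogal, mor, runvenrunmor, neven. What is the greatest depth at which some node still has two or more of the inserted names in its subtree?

6

Equivalently: take the maximum, over all pairs, of their longest common prefix length.
e.g. "runvengal" and "runvenrunmor" share the prefix "runven" of length 6; no pair shares a longer one.
Longest shared-prefix length: 6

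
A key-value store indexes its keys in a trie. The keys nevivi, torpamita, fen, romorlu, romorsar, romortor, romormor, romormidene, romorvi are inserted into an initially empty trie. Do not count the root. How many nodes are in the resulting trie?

41

Insert word by word; a character creates a node only if that edge doesn't already exist:
  "nevivi" → 6 new (n, e, v, i, v, i)
  "torpamita" → 9 new (t, o, r, p, a, m, i, t, a)
  "fen" → 3 new (f, e, n)
  "romorlu" → 7 new (r, o, m, o, r, l, u)
  "romorsar" → prefix "romor" already present; 3 new (s, a, r)
  "romortor" → prefix "romor" already present; 3 new (t, o, r)
  "romormor" → prefix "romor" already present; 3 new (m, o, r)
  "romormidene" → prefix "romorm" already present; 5 new (i, d, e, n, e)
  "romorvi" → prefix "romor" already present; 2 new (v, i)
Total nodes = 6 + 9 + 3 + 7 + 3 + 3 + 3 + 5 + 2 = 41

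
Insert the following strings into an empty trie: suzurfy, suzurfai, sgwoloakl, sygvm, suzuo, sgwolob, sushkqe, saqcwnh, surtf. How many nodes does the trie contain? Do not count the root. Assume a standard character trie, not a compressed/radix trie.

Count nodes per top-level branch (shared prefixes stored once):
  's'-branch (saqcwnh, sgwoloakl, sgwolob, surtf, sushkqe, suzuo, suzurfai, suzurfy, sygvm): 37 nodes
Sum: 37

37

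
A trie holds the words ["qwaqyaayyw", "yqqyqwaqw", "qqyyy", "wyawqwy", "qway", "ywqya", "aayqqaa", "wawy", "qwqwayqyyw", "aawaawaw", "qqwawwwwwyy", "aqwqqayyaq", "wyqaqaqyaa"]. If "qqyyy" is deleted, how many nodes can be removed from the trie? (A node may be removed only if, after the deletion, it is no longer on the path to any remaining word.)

3

A node on "qqyyy"'s path can go only if nothing else ends at it or branches off below it.
The suffix "yyy" (3 nodes) is used only by "qqyyy"; the node for "qq" still has the child "w", so pruning stops there.
Nodes removed: 3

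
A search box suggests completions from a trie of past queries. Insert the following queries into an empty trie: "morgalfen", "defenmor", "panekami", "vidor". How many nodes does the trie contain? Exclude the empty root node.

30

Count nodes per top-level branch (shared prefixes stored once):
  'd'-branch (defenmor): 8 nodes
  'm'-branch (morgalfen): 9 nodes
  'p'-branch (panekami): 8 nodes
  'v'-branch (vidor): 5 nodes
Sum: 30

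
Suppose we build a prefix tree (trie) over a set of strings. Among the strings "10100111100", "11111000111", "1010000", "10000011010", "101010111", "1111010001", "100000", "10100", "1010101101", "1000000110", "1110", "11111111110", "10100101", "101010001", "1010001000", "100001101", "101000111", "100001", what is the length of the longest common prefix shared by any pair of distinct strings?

Equivalently: take the maximum, over all pairs, of their longest common prefix length.
"1010101101" and "101010111" agree on "10101011" (8 characters) before diverging; nothing deeper is shared.
Longest shared-prefix length: 8

8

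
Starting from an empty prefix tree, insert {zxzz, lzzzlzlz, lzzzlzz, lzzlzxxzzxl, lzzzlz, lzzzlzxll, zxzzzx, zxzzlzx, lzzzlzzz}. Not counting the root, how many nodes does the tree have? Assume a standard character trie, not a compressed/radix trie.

30

Trie structure (* marks end of a word):
(root)
├─ l
│  └─ z
│     └─ z
│        ├─ l
│        │  └─ z
│        │     └─ x
│        │        └─ x
│        │           └─ z
│        │              └─ z
│        │                 └─ x
│        │                    └─ l *
│        └─ z
│           └─ l
│              └─ z *
│                 ├─ l
│                 │  └─ z *
│                 ├─ x
│                 │  └─ l
│                 │     └─ l *
│                 └─ z *
│                    └─ z *
└─ z
   └─ x
      └─ z
         └─ z *
            ├─ l
            │  └─ z
            │     └─ x *
            └─ z
               └─ x *
Counting every labelled node above: 30.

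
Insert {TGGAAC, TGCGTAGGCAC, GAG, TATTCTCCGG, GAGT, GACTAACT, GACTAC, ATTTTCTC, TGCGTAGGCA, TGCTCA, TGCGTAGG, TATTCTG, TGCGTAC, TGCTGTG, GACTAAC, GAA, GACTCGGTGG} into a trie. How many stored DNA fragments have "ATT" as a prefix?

1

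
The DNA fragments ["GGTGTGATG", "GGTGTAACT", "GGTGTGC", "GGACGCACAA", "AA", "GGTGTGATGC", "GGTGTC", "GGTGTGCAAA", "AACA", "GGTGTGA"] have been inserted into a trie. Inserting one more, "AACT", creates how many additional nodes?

1

Walking "AACT" from the root, the first 3 characters ("AAC") follow existing edges; "T" is the first miss.
So 4 − 3 = 1 new nodes.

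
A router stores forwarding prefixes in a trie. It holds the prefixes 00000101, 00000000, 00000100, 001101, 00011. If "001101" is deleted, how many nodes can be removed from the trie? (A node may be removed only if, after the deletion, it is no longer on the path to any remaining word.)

4

Walk "001101" from the leaf back toward the root, removing each node that no remaining word uses.
The suffix "1101" (4 nodes) is used only by "001101"; the node for "00" still has the child "0", so pruning stops there.
Nodes removed: 4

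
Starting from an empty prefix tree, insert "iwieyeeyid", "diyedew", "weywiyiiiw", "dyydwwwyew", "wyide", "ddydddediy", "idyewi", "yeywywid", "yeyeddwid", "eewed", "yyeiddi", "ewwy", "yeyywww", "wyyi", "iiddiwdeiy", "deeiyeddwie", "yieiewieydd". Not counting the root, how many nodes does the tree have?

Trace insertions, counting only characters that open a new branch:
  "iwieyeeyid" → 10 new (i, w, i, e, y, e, e, y, i, d)
  "diyedew" → 7 new (d, i, y, e, d, e, w)
  "weywiyiiiw" → 10 new (w, e, y, w, i, y, i, i, i, w)
  "dyydwwwyew" → prefix "d" already present; 9 new (y, y, d, w, w, w, y, e, w)
  "wyide" → prefix "w" already present; 4 new (y, i, d, e)
  "ddydddediy" → prefix "d" already present; 9 new (d, y, d, d, d, e, d, i, y)
  "idyewi" → prefix "i" already present; 5 new (d, y, e, w, i)
  "yeywywid" → 8 new (y, e, y, w, y, w, i, d)
  "yeyeddwid" → prefix "yey" already present; 6 new (e, d, d, w, i, d)
  "eewed" → 5 new (e, e, w, e, d)
  "yyeiddi" → prefix "y" already present; 6 new (y, e, i, d, d, i)
  "ewwy" → prefix "e" already present; 3 new (w, w, y)
  "yeyywww" → prefix "yey" already present; 4 new (y, w, w, w)
  "wyyi" → prefix "wy" already present; 2 new (y, i)
  "iiddiwdeiy" → prefix "i" already present; 9 new (i, d, d, i, w, d, e, i, y)
  "deeiyeddwie" → prefix "d" already present; 10 new (e, e, i, y, e, d, d, w, i, e)
  "yieiewieydd" → prefix "y" already present; 10 new (i, e, i, e, w, i, e, y, d, d)
Total nodes = 10 + 7 + 10 + 9 + 4 + 9 + 5 + 8 + 6 + 5 + 6 + 3 + 4 + 2 + 9 + 10 + 10 = 117

117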